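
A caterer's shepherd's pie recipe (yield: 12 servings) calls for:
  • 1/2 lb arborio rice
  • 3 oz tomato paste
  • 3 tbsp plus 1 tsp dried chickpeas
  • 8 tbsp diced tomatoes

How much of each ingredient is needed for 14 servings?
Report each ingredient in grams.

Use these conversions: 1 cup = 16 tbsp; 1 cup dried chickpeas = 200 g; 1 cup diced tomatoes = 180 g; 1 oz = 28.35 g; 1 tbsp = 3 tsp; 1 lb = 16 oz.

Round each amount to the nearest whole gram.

arborio rice: 265 g; tomato paste: 99 g; dried chickpeas: 49 g; diced tomatoes: 105 g

Scaling factor: 14/12 = 7/6.
arborio rice: 0.5 lb × 7/6 × 16 oz/lb × 28.35 g/oz ≈ 265 g
tomato paste: 3 oz × 7/6 × 28.35 g/oz ≈ 99 g
dried chickpeas: (3 tbsp + 1 tsp = 10/3 tbsp) × 7/6 ÷ 16 tbsp/cup × 200 g/cup ≈ 49 g
diced tomatoes: 8 tbsp × 7/6 ÷ 16 tbsp/cup × 180 g/cup = 105 g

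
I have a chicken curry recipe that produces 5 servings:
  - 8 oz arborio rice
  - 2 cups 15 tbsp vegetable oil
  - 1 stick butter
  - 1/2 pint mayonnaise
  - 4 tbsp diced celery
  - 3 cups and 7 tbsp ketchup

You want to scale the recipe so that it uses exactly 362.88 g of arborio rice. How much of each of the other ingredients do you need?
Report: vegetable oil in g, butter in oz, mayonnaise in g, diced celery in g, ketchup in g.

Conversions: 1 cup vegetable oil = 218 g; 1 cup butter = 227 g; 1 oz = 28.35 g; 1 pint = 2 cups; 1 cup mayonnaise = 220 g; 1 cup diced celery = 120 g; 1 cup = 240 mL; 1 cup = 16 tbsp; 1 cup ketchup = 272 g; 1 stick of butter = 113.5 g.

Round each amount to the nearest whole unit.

vegetable oil: 1025 g; butter: 6 oz; mayonnaise: 352 g; diced celery: 48 g; ketchup: 1496 g

The original recipe has 226.8 g of arborio rice, so the scaling factor is 362.88 ÷ 226.8 = 8/5 = 1.6.
vegetable oil: (2 cup + 15 tbsp = 2.9375 cup) × 8/5 × 218 g/cup ≈ 1025 g
butter: 1 stick × 8/5 × 113.5 g/stick ÷ 28.35 g/oz ≈ 6 oz
mayonnaise: 0.5 pint × 8/5 × 2 cup/pint × 220 g/cup = 352 g
diced celery: 4 tbsp × 8/5 ÷ 16 tbsp/cup × 120 g/cup = 48 g
ketchup: (3 cup + 7 tbsp = 3.4375 cup) × 8/5 × 272 g/cup = 1496 g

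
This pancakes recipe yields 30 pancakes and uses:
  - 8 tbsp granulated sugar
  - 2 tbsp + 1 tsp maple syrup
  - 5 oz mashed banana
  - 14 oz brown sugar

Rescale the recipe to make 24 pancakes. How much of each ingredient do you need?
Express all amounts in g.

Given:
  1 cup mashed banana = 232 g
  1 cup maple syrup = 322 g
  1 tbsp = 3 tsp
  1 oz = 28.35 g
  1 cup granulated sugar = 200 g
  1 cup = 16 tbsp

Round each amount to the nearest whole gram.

granulated sugar: 80 g; maple syrup: 38 g; mashed banana: 113 g; brown sugar: 318 g

Scaling factor: 24/30 = 4/5 = 0.8.
granulated sugar: 8 tbsp × 4/5 ÷ 16 tbsp/cup × 200 g/cup = 80 g
maple syrup: (2 tbsp + 1 tsp = 7/3 tbsp) × 4/5 ÷ 16 tbsp/cup × 322 g/cup ≈ 38 g
mashed banana: 5 oz × 4/5 × 28.35 g/oz ≈ 113 g
brown sugar: 14 oz × 4/5 × 28.35 g/oz ≈ 318 g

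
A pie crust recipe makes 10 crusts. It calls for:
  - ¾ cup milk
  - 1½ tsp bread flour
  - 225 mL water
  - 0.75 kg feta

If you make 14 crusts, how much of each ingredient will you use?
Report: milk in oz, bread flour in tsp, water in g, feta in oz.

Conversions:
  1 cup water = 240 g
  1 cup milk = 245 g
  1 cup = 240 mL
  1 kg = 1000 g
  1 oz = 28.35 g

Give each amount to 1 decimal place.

milk: 9.1 oz; bread flour: 2.1 tsp; water: 315.0 g; feta: 37.0 oz

Scaling factor: 14/10 = 7/5 = 1.4.
milk: 0.75 cup × 7/5 × 245 g/cup ÷ 28.35 g/oz ≈ 9.1 oz
bread flour: 1.5 tsp × 7/5 = 2.1 tsp
water: 225 mL × 7/5 ÷ 240 mL/cup × 240 g/cup = 315.0 g
feta: 0.75 kg × 7/5 × 1000 g/kg ÷ 28.35 g/oz ≈ 37.0 oz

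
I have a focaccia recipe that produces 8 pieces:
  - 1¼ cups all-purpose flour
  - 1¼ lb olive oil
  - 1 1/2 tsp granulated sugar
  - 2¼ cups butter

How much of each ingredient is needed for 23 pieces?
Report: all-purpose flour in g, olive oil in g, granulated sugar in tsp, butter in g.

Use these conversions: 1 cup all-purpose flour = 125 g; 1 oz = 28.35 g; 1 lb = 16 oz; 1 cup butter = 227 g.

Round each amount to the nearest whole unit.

all-purpose flour: 449 g; olive oil: 1630 g; granulated sugar: 4 tsp; butter: 1468 g

Scaling factor: 23/8 = 2.875.
all-purpose flour: 1.25 cup × 23/8 × 125 g/cup ≈ 449 g
olive oil: 1.25 lb × 23/8 × 16 oz/lb × 28.35 g/oz ≈ 1630 g
granulated sugar: 1.5 tsp × 23/8 ≈ 4 tsp
butter: 2.25 cup × 23/8 × 227 g/cup ≈ 1468 g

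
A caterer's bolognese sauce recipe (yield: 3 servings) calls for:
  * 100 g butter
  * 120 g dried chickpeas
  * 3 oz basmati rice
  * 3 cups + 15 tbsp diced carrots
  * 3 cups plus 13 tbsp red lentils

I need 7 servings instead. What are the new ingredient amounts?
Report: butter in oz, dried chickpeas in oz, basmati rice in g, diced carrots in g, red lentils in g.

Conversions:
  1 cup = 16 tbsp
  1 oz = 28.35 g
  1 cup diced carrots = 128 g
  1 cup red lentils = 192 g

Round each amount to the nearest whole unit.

Scaling factor: 7/3.
butter: 100 g × 7/3 ÷ 28.35 g/oz ≈ 8 oz
dried chickpeas: 120 g × 7/3 ÷ 28.35 g/oz ≈ 10 oz
basmati rice: 3 oz × 7/3 × 28.35 g/oz ≈ 198 g
diced carrots: (3 cup + 15 tbsp = 3.9375 cup) × 7/3 × 128 g/cup = 1176 g
red lentils: (3 cup + 13 tbsp = 3.8125 cup) × 7/3 × 192 g/cup = 1708 g

butter: 8 oz; dried chickpeas: 10 oz; basmati rice: 198 g; diced carrots: 1176 g; red lentils: 1708 g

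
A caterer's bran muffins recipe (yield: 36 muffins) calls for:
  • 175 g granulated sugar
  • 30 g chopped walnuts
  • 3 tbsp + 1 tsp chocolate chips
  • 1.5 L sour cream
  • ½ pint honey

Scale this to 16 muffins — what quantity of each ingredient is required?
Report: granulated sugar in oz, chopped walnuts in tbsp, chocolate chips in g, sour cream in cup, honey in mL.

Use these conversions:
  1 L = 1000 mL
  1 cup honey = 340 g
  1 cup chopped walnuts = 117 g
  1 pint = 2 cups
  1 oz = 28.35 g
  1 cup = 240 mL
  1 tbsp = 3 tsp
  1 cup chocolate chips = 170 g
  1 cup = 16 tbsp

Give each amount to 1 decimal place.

granulated sugar: 2.7 oz; chopped walnuts: 1.8 tbsp; chocolate chips: 15.7 g; sour cream: 2.8 cup; honey: 106.7 mL

Scaling factor: 16/36 = 4/9.
granulated sugar: 175 g × 4/9 ÷ 28.35 g/oz ≈ 2.7 oz
chopped walnuts: 30 g × 4/9 ÷ 117 g/cup × 16 tbsp/cup ≈ 1.8 tbsp
chocolate chips: (3 tbsp + 1 tsp = 10/3 tbsp) × 4/9 ÷ 16 tbsp/cup × 170 g/cup ≈ 15.7 g
sour cream: 1.5 L × 4/9 × 1000 mL/L ÷ 240 mL/cup ≈ 2.8 cup
honey: 0.5 pint × 4/9 × 2 cup/pint × 240 mL/cup ≈ 106.7 mL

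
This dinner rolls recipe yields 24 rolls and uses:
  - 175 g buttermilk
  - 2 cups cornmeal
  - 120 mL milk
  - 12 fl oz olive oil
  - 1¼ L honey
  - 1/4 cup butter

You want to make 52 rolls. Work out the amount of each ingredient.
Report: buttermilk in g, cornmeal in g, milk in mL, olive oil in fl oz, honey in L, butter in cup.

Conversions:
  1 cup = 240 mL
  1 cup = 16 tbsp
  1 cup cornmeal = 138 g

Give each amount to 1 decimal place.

Scaling factor: 52/24 = 13/6.
buttermilk: 175 g × 13/6 ≈ 379.2 g
cornmeal: 2 cup × 13/6 × 138 g/cup = 598.0 g
milk: 120 mL × 13/6 = 260.0 mL
olive oil: 12 fl oz × 13/6 = 26.0 fl oz
honey: 1.25 L × 13/6 ≈ 2.7 L
butter: 0.25 cup × 13/6 ≈ 0.5 cup

buttermilk: 379.2 g; cornmeal: 598.0 g; milk: 260.0 mL; olive oil: 26.0 fl oz; honey: 2.7 L; butter: 0.5 cup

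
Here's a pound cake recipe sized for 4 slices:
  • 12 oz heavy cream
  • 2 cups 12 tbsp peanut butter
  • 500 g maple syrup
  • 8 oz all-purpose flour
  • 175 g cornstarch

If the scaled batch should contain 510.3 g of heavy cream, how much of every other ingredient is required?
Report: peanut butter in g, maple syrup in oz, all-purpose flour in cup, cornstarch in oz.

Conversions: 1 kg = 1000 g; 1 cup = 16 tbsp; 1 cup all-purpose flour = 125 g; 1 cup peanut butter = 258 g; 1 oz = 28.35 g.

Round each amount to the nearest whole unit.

peanut butter: 1064 g; maple syrup: 26 oz; all-purpose flour: 3 cup; cornstarch: 9 oz

The original recipe has 340.2 g of heavy cream, so the scaling factor is 510.3 ÷ 340.2 = 3/2 = 1.5.
peanut butter: (2 cup + 12 tbsp = 2.75 cup) × 3/2 × 258 g/cup ≈ 1064 g
maple syrup: 500 g × 3/2 ÷ 28.35 g/oz ≈ 26 oz
all-purpose flour: 8 oz × 3/2 × 28.35 g/oz ÷ 125 g/cup ≈ 3 cup
cornstarch: 175 g × 3/2 ÷ 28.35 g/oz ≈ 9 oz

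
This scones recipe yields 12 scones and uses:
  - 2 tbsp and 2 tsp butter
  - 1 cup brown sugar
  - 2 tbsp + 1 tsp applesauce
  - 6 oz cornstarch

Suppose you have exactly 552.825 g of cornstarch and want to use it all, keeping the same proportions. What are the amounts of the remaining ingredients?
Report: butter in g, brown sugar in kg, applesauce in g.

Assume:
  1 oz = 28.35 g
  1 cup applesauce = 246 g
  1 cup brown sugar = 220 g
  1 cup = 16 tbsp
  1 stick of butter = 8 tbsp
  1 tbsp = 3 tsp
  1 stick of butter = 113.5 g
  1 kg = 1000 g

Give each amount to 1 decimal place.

The original recipe has 170.1 g of cornstarch, so the scaling factor is 552.825 ÷ 170.1 = 13/4 = 3.25.
butter: (2 tbsp + 2 tsp = 8/3 tbsp) × 13/4 ÷ 8 tbsp/stick × 113.5 g/stick ≈ 123.0 g
brown sugar: 1 cup × 13/4 × 220 g/cup ÷ 1000 g/kg ≈ 0.7 kg
applesauce: (2 tbsp + 1 tsp = 7/3 tbsp) × 13/4 ÷ 16 tbsp/cup × 246 g/cup ≈ 116.6 g

butter: 123.0 g; brown sugar: 0.7 kg; applesauce: 116.6 g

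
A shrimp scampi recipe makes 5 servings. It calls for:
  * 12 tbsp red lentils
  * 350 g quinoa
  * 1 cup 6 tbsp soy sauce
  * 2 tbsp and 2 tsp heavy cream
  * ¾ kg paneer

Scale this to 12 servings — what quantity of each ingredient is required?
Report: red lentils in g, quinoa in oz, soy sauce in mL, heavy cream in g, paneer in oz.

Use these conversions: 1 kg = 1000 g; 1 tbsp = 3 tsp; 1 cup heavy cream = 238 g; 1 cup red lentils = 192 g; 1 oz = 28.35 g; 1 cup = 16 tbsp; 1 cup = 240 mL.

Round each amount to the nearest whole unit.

red lentils: 346 g; quinoa: 30 oz; soy sauce: 792 mL; heavy cream: 95 g; paneer: 63 oz

Scaling factor: 12/5 = 2.4.
red lentils: 12 tbsp × 12/5 ÷ 16 tbsp/cup × 192 g/cup ≈ 346 g
quinoa: 350 g × 12/5 ÷ 28.35 g/oz ≈ 30 oz
soy sauce: (1 cup + 6 tbsp = 1.375 cup) × 12/5 × 240 mL/cup = 792 mL
heavy cream: (2 tbsp + 2 tsp = 8/3 tbsp) × 12/5 ÷ 16 tbsp/cup × 238 g/cup ≈ 95 g
paneer: 0.75 kg × 12/5 × 1000 g/kg ÷ 28.35 g/oz ≈ 63 oz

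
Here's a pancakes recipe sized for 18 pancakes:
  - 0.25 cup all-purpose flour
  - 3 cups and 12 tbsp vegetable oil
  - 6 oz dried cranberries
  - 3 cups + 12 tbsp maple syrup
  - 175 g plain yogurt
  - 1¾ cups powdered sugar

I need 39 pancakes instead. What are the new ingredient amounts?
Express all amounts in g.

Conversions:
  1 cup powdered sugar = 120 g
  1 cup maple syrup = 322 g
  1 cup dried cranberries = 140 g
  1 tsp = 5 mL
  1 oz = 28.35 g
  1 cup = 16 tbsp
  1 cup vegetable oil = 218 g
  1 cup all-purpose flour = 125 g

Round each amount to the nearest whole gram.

Scaling factor: 39/18 = 13/6.
all-purpose flour: 0.25 cup × 13/6 × 125 g/cup ≈ 68 g
vegetable oil: (3 cup + 12 tbsp = 3.75 cup) × 13/6 × 218 g/cup ≈ 1771 g
dried cranberries: 6 oz × 13/6 × 28.35 g/oz ≈ 369 g
maple syrup: (3 cup + 12 tbsp = 3.75 cup) × 13/6 × 322 g/cup ≈ 2616 g
plain yogurt: 175 g × 13/6 ≈ 379 g
powdered sugar: 1.75 cup × 13/6 × 120 g/cup = 455 g

all-purpose flour: 68 g; vegetable oil: 1771 g; dried cranberries: 369 g; maple syrup: 2616 g; plain yogurt: 379 g; powdered sugar: 455 g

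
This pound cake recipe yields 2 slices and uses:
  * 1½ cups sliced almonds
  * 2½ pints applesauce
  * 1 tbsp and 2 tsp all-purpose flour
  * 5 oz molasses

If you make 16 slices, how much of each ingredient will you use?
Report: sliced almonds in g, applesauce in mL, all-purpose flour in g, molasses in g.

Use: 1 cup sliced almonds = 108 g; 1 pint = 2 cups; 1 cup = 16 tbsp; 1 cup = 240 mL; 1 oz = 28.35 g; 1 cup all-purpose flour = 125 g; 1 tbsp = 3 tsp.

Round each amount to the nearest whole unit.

Scaling factor: 16/2 = 8.
sliced almonds: 1.5 cup × 8 × 108 g/cup = 1296 g
applesauce: 2.5 pint × 8 × 2 cup/pint × 240 mL/cup = 9600 mL
all-purpose flour: (1 tbsp + 2 tsp = 5/3 tbsp) × 8 ÷ 16 tbsp/cup × 125 g/cup ≈ 104 g
molasses: 5 oz × 8 × 28.35 g/oz = 1134 g

sliced almonds: 1296 g; applesauce: 9600 mL; all-purpose flour: 104 g; molasses: 1134 g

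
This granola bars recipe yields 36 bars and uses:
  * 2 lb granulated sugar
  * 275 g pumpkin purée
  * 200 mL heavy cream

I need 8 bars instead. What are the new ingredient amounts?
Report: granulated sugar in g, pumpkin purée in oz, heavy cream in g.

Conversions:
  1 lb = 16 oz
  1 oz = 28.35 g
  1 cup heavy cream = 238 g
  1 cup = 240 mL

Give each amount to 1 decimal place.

Scaling factor: 8/36 = 2/9.
granulated sugar: 2 lb × 2/9 × 16 oz/lb × 28.35 g/oz = 201.6 g
pumpkin purée: 275 g × 2/9 ÷ 28.35 g/oz ≈ 2.2 oz
heavy cream: 200 mL × 2/9 ÷ 240 mL/cup × 238 g/cup ≈ 44.1 g

granulated sugar: 201.6 g; pumpkin purée: 2.2 oz; heavy cream: 44.1 g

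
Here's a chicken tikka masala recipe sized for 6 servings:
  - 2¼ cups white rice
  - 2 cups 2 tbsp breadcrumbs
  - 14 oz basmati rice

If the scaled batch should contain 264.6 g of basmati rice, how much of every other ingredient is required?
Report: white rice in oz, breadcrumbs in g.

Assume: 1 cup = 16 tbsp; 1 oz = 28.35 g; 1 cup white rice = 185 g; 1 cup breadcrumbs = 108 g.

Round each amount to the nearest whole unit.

white rice: 10 oz; breadcrumbs: 153 g

The original recipe has 396.9 g of basmati rice, so the scaling factor is 264.6 ÷ 396.9 = 2/3.
white rice: 2.25 cup × 2/3 × 185 g/cup ÷ 28.35 g/oz ≈ 10 oz
breadcrumbs: (2 cup + 2 tbsp = 2.125 cup) × 2/3 × 108 g/cup = 153 g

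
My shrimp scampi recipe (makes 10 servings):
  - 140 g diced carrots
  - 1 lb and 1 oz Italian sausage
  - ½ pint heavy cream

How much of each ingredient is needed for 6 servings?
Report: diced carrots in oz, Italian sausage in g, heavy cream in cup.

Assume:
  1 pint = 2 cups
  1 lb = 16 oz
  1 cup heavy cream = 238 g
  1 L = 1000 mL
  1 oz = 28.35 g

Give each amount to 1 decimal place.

Scaling factor: 6/10 = 3/5 = 0.6.
diced carrots: 140 g × 3/5 ÷ 28.35 g/oz ≈ 3.0 oz
Italian sausage: (1 lb + 1 oz = 1.0625 lb) × 3/5 × 16 oz/lb × 28.35 g/oz ≈ 289.2 g
heavy cream: 0.5 pint × 3/5 × 2 cup/pint = 0.6 cup

diced carrots: 3.0 oz; Italian sausage: 289.2 g; heavy cream: 0.6 cup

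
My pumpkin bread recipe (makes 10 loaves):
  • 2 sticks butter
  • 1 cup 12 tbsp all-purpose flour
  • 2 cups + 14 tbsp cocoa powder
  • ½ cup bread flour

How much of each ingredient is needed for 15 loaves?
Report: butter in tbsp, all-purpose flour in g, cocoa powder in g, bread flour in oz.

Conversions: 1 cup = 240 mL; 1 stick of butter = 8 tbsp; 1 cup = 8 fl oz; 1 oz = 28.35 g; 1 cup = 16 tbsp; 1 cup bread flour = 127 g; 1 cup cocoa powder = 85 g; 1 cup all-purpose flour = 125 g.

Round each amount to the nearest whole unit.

butter: 24 tbsp; all-purpose flour: 328 g; cocoa powder: 367 g; bread flour: 3 oz

Scaling factor: 15/10 = 3/2 = 1.5.
butter: 2 stick × 3/2 × 8 tbsp/stick = 24 tbsp
all-purpose flour: (1 cup + 12 tbsp = 1.75 cup) × 3/2 × 125 g/cup ≈ 328 g
cocoa powder: (2 cup + 14 tbsp = 2.875 cup) × 3/2 × 85 g/cup ≈ 367 g
bread flour: 0.5 cup × 3/2 × 127 g/cup ÷ 28.35 g/oz ≈ 3 oz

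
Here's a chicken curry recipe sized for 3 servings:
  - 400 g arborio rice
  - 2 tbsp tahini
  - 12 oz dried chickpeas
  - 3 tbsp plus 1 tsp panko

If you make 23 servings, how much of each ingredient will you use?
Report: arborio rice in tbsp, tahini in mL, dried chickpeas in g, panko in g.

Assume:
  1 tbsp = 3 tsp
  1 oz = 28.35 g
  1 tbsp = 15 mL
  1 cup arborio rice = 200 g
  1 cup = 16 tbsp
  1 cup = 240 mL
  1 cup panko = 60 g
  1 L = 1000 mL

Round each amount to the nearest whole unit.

arborio rice: 245 tbsp; tahini: 230 mL; dried chickpeas: 2608 g; panko: 96 g

Scaling factor: 23/3.
arborio rice: 400 g × 23/3 ÷ 200 g/cup × 16 tbsp/cup ≈ 245 tbsp
tahini: 2 tbsp × 23/3 × 15 mL/tbsp = 230 mL
dried chickpeas: 12 oz × 23/3 × 28.35 g/oz ≈ 2608 g
panko: (3 tbsp + 1 tsp = 10/3 tbsp) × 23/3 ÷ 16 tbsp/cup × 60 g/cup ≈ 96 g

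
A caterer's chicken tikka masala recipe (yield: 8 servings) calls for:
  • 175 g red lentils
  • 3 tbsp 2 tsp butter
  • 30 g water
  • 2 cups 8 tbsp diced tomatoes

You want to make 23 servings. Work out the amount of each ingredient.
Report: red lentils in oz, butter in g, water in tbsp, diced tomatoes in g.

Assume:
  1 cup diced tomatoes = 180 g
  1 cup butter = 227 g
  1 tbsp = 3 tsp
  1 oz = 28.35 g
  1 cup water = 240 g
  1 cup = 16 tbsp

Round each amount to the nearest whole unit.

red lentils: 18 oz; butter: 150 g; water: 6 tbsp; diced tomatoes: 1294 g

Scaling factor: 23/8 = 2.875.
red lentils: 175 g × 23/8 ÷ 28.35 g/oz ≈ 18 oz
butter: (3 tbsp + 2 tsp = 11/3 tbsp) × 23/8 ÷ 16 tbsp/cup × 227 g/cup ≈ 150 g
water: 30 g × 23/8 ÷ 240 g/cup × 16 tbsp/cup ≈ 6 tbsp
diced tomatoes: (2 cup + 8 tbsp = 2.5 cup) × 23/8 × 180 g/cup ≈ 1294 g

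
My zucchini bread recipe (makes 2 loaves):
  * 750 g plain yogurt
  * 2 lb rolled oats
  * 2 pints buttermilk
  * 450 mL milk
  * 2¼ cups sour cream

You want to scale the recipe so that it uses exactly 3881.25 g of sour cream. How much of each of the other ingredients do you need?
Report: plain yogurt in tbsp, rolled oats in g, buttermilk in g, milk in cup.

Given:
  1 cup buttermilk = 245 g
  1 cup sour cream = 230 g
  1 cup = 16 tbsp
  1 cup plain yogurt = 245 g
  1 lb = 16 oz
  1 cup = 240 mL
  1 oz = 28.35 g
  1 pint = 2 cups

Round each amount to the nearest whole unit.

The original recipe has 517.5 g of sour cream, so the scaling factor is 3881.25 ÷ 517.5 = 15/2 = 7.5.
plain yogurt: 750 g × 15/2 ÷ 245 g/cup × 16 tbsp/cup ≈ 367 tbsp
rolled oats: 2 lb × 15/2 × 16 oz/lb × 28.35 g/oz = 6804 g
buttermilk: 2 pint × 15/2 × 2 cup/pint × 245 g/cup = 7350 g
milk: 450 mL × 15/2 ÷ 240 mL/cup ≈ 14 cup

plain yogurt: 367 tbsp; rolled oats: 6804 g; buttermilk: 7350 g; milk: 14 cup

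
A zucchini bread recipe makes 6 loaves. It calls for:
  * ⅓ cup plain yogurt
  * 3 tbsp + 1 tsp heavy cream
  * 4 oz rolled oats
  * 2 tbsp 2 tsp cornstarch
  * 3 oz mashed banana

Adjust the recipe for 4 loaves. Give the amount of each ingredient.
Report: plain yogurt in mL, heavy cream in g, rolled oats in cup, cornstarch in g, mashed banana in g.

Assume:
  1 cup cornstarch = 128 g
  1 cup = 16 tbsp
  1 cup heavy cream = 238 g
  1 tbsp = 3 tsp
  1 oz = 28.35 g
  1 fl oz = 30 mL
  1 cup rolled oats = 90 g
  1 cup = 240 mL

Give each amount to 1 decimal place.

plain yogurt: 53.3 mL; heavy cream: 33.1 g; rolled oats: 0.8 cup; cornstarch: 14.2 g; mashed banana: 56.7 g

Scaling factor: 4/6 = 2/3.
plain yogurt: 1/3 cup × 2/3 × 240 mL/cup ≈ 53.3 mL
heavy cream: (3 tbsp + 1 tsp = 10/3 tbsp) × 2/3 ÷ 16 tbsp/cup × 238 g/cup ≈ 33.1 g
rolled oats: 4 oz × 2/3 × 28.35 g/oz ÷ 90 g/cup ≈ 0.8 cup
cornstarch: (2 tbsp + 2 tsp = 8/3 tbsp) × 2/3 ÷ 16 tbsp/cup × 128 g/cup ≈ 14.2 g
mashed banana: 3 oz × 2/3 × 28.35 g/oz = 56.7 g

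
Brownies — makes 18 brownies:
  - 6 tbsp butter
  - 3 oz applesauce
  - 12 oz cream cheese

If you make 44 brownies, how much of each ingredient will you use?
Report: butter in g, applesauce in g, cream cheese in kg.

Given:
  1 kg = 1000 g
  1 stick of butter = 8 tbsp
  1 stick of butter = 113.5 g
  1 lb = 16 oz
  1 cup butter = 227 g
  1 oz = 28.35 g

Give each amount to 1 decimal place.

butter: 208.1 g; applesauce: 207.9 g; cream cheese: 0.8 kg

Scaling factor: 44/18 = 22/9.
butter: 6 tbsp × 22/9 ÷ 8 tbsp/stick × 113.5 g/stick ≈ 208.1 g
applesauce: 3 oz × 22/9 × 28.35 g/oz = 207.9 g
cream cheese: 12 oz × 22/9 × 28.35 g/oz ÷ 1000 g/kg ≈ 0.8 kg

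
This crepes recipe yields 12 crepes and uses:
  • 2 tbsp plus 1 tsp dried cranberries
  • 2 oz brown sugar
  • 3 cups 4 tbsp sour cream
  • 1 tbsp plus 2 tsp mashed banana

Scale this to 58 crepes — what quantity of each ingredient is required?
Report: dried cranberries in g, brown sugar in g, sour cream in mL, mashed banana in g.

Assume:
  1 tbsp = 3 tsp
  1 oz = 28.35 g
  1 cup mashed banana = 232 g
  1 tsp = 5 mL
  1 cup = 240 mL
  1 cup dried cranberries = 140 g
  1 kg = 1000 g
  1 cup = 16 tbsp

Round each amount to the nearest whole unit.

dried cranberries: 99 g; brown sugar: 274 g; sour cream: 3770 mL; mashed banana: 117 g

Scaling factor: 58/12 = 29/6.
dried cranberries: (2 tbsp + 1 tsp = 7/3 tbsp) × 29/6 ÷ 16 tbsp/cup × 140 g/cup ≈ 99 g
brown sugar: 2 oz × 29/6 × 28.35 g/oz ≈ 274 g
sour cream: (3 cup + 4 tbsp = 3.25 cup) × 29/6 × 240 mL/cup = 3770 mL
mashed banana: (1 tbsp + 2 tsp = 5/3 tbsp) × 29/6 ÷ 16 tbsp/cup × 232 g/cup ≈ 117 g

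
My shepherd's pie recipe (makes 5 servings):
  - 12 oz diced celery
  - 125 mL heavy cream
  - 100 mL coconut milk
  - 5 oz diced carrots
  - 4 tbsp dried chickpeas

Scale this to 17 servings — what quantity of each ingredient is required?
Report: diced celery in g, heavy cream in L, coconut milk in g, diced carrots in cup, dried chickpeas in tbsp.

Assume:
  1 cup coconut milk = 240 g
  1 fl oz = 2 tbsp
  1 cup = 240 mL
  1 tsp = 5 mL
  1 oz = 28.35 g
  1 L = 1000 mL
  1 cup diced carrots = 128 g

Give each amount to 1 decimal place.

Scaling factor: 17/5 = 3.4.
diced celery: 12 oz × 17/5 × 28.35 g/oz ≈ 1156.7 g
heavy cream: 125 mL × 17/5 ÷ 1000 mL/L ≈ 0.4 L
coconut milk: 100 mL × 17/5 ÷ 240 mL/cup × 240 g/cup = 340.0 g
diced carrots: 5 oz × 17/5 × 28.35 g/oz ÷ 128 g/cup ≈ 3.8 cup
dried chickpeas: 4 tbsp × 17/5 = 13.6 tbsp

diced celery: 1156.7 g; heavy cream: 0.4 L; coconut milk: 340.0 g; diced carrots: 3.8 cup; dried chickpeas: 13.6 tbsp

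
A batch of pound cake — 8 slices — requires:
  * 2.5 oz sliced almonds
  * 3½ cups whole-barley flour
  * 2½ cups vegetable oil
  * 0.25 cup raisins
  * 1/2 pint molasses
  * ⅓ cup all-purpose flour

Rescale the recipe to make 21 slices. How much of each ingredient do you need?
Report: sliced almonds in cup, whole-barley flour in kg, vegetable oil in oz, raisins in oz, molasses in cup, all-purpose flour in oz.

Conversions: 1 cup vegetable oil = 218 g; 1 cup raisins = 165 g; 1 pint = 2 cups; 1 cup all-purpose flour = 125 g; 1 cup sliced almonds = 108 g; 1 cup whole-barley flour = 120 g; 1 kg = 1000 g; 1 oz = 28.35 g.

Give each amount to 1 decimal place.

Scaling factor: 21/8 = 2.625.
sliced almonds: 2.5 oz × 21/8 × 28.35 g/oz ÷ 108 g/cup ≈ 1.7 cup
whole-barley flour: 3.5 cup × 21/8 × 120 g/cup ÷ 1000 g/kg ≈ 1.1 kg
vegetable oil: 2.5 cup × 21/8 × 218 g/cup ÷ 28.35 g/oz ≈ 50.5 oz
raisins: 0.25 cup × 21/8 × 165 g/cup ÷ 28.35 g/oz ≈ 3.8 oz
molasses: 0.5 pint × 21/8 × 2 cup/pint ≈ 2.6 cup
all-purpose flour: 1/3 cup × 21/8 × 125 g/cup ÷ 28.35 g/oz ≈ 3.9 oz

sliced almonds: 1.7 cup; whole-barley flour: 1.1 kg; vegetable oil: 50.5 oz; raisins: 3.8 oz; molasses: 2.6 cup; all-purpose flour: 3.9 oz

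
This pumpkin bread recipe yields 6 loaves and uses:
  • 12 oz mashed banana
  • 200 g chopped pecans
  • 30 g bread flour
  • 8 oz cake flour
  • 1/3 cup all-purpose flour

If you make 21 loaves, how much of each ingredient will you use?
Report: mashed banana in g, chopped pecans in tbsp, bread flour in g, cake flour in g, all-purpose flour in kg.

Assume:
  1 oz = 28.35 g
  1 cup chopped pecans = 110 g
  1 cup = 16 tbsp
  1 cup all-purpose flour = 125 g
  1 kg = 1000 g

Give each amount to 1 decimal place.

Scaling factor: 21/6 = 7/2 = 3.5.
mashed banana: 12 oz × 7/2 × 28.35 g/oz = 1190.7 g
chopped pecans: 200 g × 7/2 ÷ 110 g/cup × 16 tbsp/cup ≈ 101.8 tbsp
bread flour: 30 g × 7/2 = 105.0 g
cake flour: 8 oz × 7/2 × 28.35 g/oz = 793.8 g
all-purpose flour: 1/3 cup × 7/2 × 125 g/cup ÷ 1000 g/kg ≈ 0.1 kg

mashed banana: 1190.7 g; chopped pecans: 101.8 tbsp; bread flour: 105.0 g; cake flour: 793.8 g; all-purpose flour: 0.1 kg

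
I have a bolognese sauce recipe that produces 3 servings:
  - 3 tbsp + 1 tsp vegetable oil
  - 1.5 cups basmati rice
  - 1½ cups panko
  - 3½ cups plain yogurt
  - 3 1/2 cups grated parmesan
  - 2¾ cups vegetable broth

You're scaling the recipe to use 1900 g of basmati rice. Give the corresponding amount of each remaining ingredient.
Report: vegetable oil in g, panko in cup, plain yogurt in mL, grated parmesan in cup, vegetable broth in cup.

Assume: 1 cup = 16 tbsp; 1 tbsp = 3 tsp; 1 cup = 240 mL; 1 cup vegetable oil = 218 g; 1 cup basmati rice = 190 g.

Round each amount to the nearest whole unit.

vegetable oil: 303 g; panko: 10 cup; plain yogurt: 5600 mL; grated parmesan: 23 cup; vegetable broth: 18 cup

The original recipe has 285 g of basmati rice, so the scaling factor is 1900 ÷ 285 = 20/3.
vegetable oil: (3 tbsp + 1 tsp = 10/3 tbsp) × 20/3 ÷ 16 tbsp/cup × 218 g/cup ≈ 303 g
panko: 1.5 cup × 20/3 = 10 cup
plain yogurt: 3.5 cup × 20/3 × 240 mL/cup = 5600 mL
grated parmesan: 3.5 cup × 20/3 ≈ 23 cup
vegetable broth: 2.75 cup × 20/3 ≈ 18 cup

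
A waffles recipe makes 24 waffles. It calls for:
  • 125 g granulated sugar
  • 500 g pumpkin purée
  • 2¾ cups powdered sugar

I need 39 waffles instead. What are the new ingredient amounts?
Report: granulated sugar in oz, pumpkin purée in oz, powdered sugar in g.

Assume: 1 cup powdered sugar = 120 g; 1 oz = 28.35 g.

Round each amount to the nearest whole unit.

Scaling factor: 39/24 = 13/8 = 1.625.
granulated sugar: 125 g × 13/8 ÷ 28.35 g/oz ≈ 7 oz
pumpkin purée: 500 g × 13/8 ÷ 28.35 g/oz ≈ 29 oz
powdered sugar: 2.75 cup × 13/8 × 120 g/cup ≈ 536 g

granulated sugar: 7 oz; pumpkin purée: 29 oz; powdered sugar: 536 g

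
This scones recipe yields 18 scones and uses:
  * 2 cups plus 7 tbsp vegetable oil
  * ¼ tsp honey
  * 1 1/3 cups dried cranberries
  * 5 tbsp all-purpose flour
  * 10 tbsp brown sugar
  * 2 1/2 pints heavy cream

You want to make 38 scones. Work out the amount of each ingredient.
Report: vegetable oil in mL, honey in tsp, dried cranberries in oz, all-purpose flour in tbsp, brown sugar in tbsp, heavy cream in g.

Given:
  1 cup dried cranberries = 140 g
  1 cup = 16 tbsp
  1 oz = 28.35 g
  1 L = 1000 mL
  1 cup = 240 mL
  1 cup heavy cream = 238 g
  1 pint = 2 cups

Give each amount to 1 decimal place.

Scaling factor: 38/18 = 19/9.
vegetable oil: (2 cup + 7 tbsp = 2.4375 cup) × 19/9 × 240 mL/cup = 1235.0 mL
honey: 0.25 tsp × 19/9 ≈ 0.5 tsp
dried cranberries: 4/3 cup × 19/9 × 140 g/cup ÷ 28.35 g/oz ≈ 13.9 oz
all-purpose flour: 5 tbsp × 19/9 ≈ 10.6 tbsp
brown sugar: 10 tbsp × 19/9 ≈ 21.1 tbsp
heavy cream: 2.5 pint × 19/9 × 2 cup/pint × 238 g/cup ≈ 2512.2 g

vegetable oil: 1235.0 mL; honey: 0.5 tsp; dried cranberries: 13.9 oz; all-purpose flour: 10.6 tbsp; brown sugar: 21.1 tbsp; heavy cream: 2512.2 g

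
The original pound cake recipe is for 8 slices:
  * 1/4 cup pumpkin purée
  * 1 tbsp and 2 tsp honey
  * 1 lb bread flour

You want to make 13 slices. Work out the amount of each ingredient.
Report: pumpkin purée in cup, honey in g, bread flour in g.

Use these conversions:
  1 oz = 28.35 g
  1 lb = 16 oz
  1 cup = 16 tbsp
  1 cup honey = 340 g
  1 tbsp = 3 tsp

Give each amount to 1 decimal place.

pumpkin purée: 0.4 cup; honey: 57.6 g; bread flour: 737.1 g

Scaling factor: 13/8 = 1.625.
pumpkin purée: 0.25 cup × 13/8 ≈ 0.4 cup
honey: (1 tbsp + 2 tsp = 5/3 tbsp) × 13/8 ÷ 16 tbsp/cup × 340 g/cup ≈ 57.6 g
bread flour: 1 lb × 13/8 × 16 oz/lb × 28.35 g/oz = 737.1 g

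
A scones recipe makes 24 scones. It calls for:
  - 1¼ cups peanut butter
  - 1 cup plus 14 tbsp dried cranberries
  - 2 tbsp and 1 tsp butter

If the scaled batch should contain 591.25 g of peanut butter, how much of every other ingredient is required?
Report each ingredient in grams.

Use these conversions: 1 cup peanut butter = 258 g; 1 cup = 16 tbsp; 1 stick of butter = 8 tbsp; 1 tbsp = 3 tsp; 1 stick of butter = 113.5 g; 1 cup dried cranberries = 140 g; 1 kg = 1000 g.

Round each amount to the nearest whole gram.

The original recipe has 322.5 g of peanut butter, so the scaling factor is 591.25 ÷ 322.5 = 11/6.
dried cranberries: (1 cup + 14 tbsp = 1.875 cup) × 11/6 × 140 g/cup ≈ 481 g
butter: (2 tbsp + 1 tsp = 7/3 tbsp) × 11/6 ÷ 8 tbsp/stick × 113.5 g/stick ≈ 61 g

dried cranberries: 481 g; butter: 61 g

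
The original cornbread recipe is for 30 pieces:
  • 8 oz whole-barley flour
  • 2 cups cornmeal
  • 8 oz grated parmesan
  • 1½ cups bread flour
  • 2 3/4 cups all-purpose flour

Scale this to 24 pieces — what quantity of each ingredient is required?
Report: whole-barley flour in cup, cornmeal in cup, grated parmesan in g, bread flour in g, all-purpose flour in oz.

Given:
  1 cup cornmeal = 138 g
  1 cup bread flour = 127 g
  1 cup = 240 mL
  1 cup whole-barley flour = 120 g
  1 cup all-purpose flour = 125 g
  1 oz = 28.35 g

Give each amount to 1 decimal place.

Scaling factor: 24/30 = 4/5 = 0.8.
whole-barley flour: 8 oz × 4/5 × 28.35 g/oz ÷ 120 g/cup ≈ 1.5 cup
cornmeal: 2 cup × 4/5 = 1.6 cup
grated parmesan: 8 oz × 4/5 × 28.35 g/oz ≈ 181.4 g
bread flour: 1.5 cup × 4/5 × 127 g/cup = 152.4 g
all-purpose flour: 2.75 cup × 4/5 × 125 g/cup ÷ 28.35 g/oz ≈ 9.7 oz

whole-barley flour: 1.5 cup; cornmeal: 1.6 cup; grated parmesan: 181.4 g; bread flour: 152.4 g; all-purpose flour: 9.7 oz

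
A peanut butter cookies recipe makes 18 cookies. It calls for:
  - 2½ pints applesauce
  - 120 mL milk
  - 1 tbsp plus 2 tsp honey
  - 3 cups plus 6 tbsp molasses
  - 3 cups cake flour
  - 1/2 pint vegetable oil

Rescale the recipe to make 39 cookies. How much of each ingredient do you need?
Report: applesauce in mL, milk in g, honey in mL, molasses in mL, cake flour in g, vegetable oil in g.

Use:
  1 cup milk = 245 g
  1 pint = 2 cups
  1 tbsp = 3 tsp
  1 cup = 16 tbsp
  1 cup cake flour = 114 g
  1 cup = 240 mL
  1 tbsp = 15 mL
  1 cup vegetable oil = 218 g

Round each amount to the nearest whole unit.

Scaling factor: 39/18 = 13/6.
applesauce: 2.5 pint × 13/6 × 2 cup/pint × 240 mL/cup = 2600 mL
milk: 120 mL × 13/6 ÷ 240 mL/cup × 245 g/cup ≈ 265 g
honey: (1 tbsp + 2 tsp = 5/3 tbsp) × 13/6 × 15 mL/tbsp ≈ 54 mL
molasses: (3 cup + 6 tbsp = 3.375 cup) × 13/6 × 240 mL/cup = 1755 mL
cake flour: 3 cup × 13/6 × 114 g/cup = 741 g
vegetable oil: 0.5 pint × 13/6 × 2 cup/pint × 218 g/cup ≈ 472 g

applesauce: 2600 mL; milk: 265 g; honey: 54 mL; molasses: 1755 mL; cake flour: 741 g; vegetable oil: 472 g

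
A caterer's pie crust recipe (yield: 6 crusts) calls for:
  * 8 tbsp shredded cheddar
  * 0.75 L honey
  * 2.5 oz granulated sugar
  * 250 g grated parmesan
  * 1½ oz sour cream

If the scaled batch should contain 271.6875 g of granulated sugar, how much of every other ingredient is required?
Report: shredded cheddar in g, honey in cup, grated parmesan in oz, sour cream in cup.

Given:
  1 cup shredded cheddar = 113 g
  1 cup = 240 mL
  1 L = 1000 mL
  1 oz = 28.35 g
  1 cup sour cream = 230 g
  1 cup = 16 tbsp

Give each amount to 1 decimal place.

The original recipe has 70.875 g of granulated sugar, so the scaling factor is 271.6875 ÷ 70.875 = 23/6.
shredded cheddar: 8 tbsp × 23/6 ÷ 16 tbsp/cup × 113 g/cup ≈ 216.6 g
honey: 0.75 L × 23/6 × 1000 mL/L ÷ 240 mL/cup ≈ 12.0 cup
grated parmesan: 250 g × 23/6 ÷ 28.35 g/oz ≈ 33.8 oz
sour cream: 1.5 oz × 23/6 × 28.35 g/oz ÷ 230 g/cup ≈ 0.7 cup

shredded cheddar: 216.6 g; honey: 12.0 cup; grated parmesan: 33.8 oz; sour cream: 0.7 cup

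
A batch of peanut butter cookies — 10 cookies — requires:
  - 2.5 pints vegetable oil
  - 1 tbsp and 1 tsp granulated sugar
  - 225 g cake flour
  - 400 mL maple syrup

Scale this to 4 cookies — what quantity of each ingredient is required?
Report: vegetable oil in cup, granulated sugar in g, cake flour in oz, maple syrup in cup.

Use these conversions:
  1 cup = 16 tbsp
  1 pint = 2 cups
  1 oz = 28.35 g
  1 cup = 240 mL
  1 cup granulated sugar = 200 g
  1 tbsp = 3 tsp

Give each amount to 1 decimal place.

Scaling factor: 4/10 = 2/5 = 0.4.
vegetable oil: 2.5 pint × 2/5 × 2 cup/pint = 2.0 cup
granulated sugar: (1 tbsp + 1 tsp = 4/3 tbsp) × 2/5 ÷ 16 tbsp/cup × 200 g/cup ≈ 6.7 g
cake flour: 225 g × 2/5 ÷ 28.35 g/oz ≈ 3.2 oz
maple syrup: 400 mL × 2/5 ÷ 240 mL/cup ≈ 0.7 cup

vegetable oil: 2.0 cup; granulated sugar: 6.7 g; cake flour: 3.2 oz; maple syrup: 0.7 cup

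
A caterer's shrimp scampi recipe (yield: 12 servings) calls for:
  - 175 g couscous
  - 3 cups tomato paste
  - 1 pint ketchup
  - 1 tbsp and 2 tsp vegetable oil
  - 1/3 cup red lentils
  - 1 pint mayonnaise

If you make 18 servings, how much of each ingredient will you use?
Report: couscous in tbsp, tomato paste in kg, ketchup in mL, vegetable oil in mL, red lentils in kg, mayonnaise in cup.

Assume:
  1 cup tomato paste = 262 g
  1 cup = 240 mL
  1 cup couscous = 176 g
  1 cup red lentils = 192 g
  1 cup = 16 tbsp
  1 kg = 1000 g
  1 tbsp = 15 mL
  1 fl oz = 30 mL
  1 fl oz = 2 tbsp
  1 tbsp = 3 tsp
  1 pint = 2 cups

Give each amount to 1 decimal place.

couscous: 23.9 tbsp; tomato paste: 1.2 kg; ketchup: 720.0 mL; vegetable oil: 37.5 mL; red lentils: 0.1 kg; mayonnaise: 3.0 cup

Scaling factor: 18/12 = 3/2 = 1.5.
couscous: 175 g × 3/2 ÷ 176 g/cup × 16 tbsp/cup ≈ 23.9 tbsp
tomato paste: 3 cup × 3/2 × 262 g/cup ÷ 1000 g/kg ≈ 1.2 kg
ketchup: 1 pint × 3/2 × 2 cup/pint × 240 mL/cup = 720.0 mL
vegetable oil: (1 tbsp + 2 tsp = 5/3 tbsp) × 3/2 × 15 mL/tbsp = 37.5 mL
red lentils: 1/3 cup × 3/2 × 192 g/cup ÷ 1000 g/kg ≈ 0.1 kg
mayonnaise: 1 pint × 3/2 × 2 cup/pint = 3.0 cup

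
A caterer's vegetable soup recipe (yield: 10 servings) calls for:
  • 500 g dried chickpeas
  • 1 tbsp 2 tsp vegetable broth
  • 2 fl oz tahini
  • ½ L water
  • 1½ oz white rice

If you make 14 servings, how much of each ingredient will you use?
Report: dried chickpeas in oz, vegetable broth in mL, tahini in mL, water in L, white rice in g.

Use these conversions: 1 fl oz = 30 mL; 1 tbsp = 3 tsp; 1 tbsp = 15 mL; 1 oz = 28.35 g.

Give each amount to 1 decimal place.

dried chickpeas: 24.7 oz; vegetable broth: 35.0 mL; tahini: 84.0 mL; water: 0.7 L; white rice: 59.5 g

Scaling factor: 14/10 = 7/5 = 1.4.
dried chickpeas: 500 g × 7/5 ÷ 28.35 g/oz ≈ 24.7 oz
vegetable broth: (1 tbsp + 2 tsp = 5/3 tbsp) × 7/5 × 15 mL/tbsp = 35.0 mL
tahini: 2 fl oz × 7/5 × 30 mL/fl oz = 84.0 mL
water: 0.5 L × 7/5 = 0.7 L
white rice: 1.5 oz × 7/5 × 28.35 g/oz ≈ 59.5 g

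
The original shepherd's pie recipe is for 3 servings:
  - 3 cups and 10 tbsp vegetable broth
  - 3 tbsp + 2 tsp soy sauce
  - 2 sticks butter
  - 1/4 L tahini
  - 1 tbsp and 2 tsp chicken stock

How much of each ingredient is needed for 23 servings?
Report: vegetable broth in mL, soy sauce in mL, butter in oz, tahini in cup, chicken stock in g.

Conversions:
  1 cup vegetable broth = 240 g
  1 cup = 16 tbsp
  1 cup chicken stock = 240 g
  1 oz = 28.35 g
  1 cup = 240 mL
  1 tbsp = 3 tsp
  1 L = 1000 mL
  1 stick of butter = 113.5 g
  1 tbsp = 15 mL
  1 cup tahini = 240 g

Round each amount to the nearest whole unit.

vegetable broth: 6670 mL; soy sauce: 422 mL; butter: 61 oz; tahini: 8 cup; chicken stock: 192 g

Scaling factor: 23/3.
vegetable broth: (3 cup + 10 tbsp = 3.625 cup) × 23/3 × 240 mL/cup = 6670 mL
soy sauce: (3 tbsp + 2 tsp = 11/3 tbsp) × 23/3 × 15 mL/tbsp ≈ 422 mL
butter: 2 stick × 23/3 × 113.5 g/stick ÷ 28.35 g/oz ≈ 61 oz
tahini: 0.25 L × 23/3 × 1000 mL/L ÷ 240 mL/cup ≈ 8 cup
chicken stock: (1 tbsp + 2 tsp = 5/3 tbsp) × 23/3 ÷ 16 tbsp/cup × 240 g/cup ≈ 192 g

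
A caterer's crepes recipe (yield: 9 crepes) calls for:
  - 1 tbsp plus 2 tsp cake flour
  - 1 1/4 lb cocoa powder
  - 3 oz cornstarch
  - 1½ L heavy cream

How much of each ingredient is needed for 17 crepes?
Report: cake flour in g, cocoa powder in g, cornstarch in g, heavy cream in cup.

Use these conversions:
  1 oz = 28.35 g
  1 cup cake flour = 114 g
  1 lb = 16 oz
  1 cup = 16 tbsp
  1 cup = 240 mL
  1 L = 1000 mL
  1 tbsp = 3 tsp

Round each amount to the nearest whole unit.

cake flour: 22 g; cocoa powder: 1071 g; cornstarch: 161 g; heavy cream: 12 cup

Scaling factor: 17/9.
cake flour: (1 tbsp + 2 tsp = 5/3 tbsp) × 17/9 ÷ 16 tbsp/cup × 114 g/cup ≈ 22 g
cocoa powder: 1.25 lb × 17/9 × 16 oz/lb × 28.35 g/oz = 1071 g
cornstarch: 3 oz × 17/9 × 28.35 g/oz ≈ 161 g
heavy cream: 1.5 L × 17/9 × 1000 mL/L ÷ 240 mL/cup ≈ 12 cup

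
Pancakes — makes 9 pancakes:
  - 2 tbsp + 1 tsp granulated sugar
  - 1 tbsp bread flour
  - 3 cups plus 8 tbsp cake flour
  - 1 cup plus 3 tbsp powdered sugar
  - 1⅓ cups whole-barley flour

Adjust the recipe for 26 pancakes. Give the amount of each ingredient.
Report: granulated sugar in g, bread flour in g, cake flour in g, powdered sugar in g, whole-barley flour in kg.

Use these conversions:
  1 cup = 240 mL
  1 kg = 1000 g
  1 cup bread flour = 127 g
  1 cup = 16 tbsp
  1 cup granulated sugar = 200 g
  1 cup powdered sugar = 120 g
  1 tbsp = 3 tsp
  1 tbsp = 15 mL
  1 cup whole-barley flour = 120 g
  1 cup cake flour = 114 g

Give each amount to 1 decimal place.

granulated sugar: 84.3 g; bread flour: 22.9 g; cake flour: 1152.7 g; powdered sugar: 411.7 g; whole-barley flour: 0.5 kg

Scaling factor: 26/9.
granulated sugar: (2 tbsp + 1 tsp = 7/3 tbsp) × 26/9 ÷ 16 tbsp/cup × 200 g/cup ≈ 84.3 g
bread flour: 1 tbsp × 26/9 ÷ 16 tbsp/cup × 127 g/cup ≈ 22.9 g
cake flour: (3 cup + 8 tbsp = 3.5 cup) × 26/9 × 114 g/cup ≈ 1152.7 g
powdered sugar: (1 cup + 3 tbsp = 1.1875 cup) × 26/9 × 120 g/cup ≈ 411.7 g
whole-barley flour: 4/3 cup × 26/9 × 120 g/cup ÷ 1000 g/kg ≈ 0.5 kg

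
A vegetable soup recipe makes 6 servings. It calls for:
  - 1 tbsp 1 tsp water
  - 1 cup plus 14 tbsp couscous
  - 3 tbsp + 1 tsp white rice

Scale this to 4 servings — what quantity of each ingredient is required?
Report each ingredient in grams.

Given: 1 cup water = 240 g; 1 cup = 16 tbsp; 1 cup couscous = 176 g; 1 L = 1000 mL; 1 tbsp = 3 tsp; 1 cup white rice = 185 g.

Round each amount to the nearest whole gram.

water: 13 g; couscous: 220 g; white rice: 26 g

Scaling factor: 4/6 = 2/3.
water: (1 tbsp + 1 tsp = 4/3 tbsp) × 2/3 ÷ 16 tbsp/cup × 240 g/cup ≈ 13 g
couscous: (1 cup + 14 tbsp = 1.875 cup) × 2/3 × 176 g/cup = 220 g
white rice: (3 tbsp + 1 tsp = 10/3 tbsp) × 2/3 ÷ 16 tbsp/cup × 185 g/cup ≈ 26 g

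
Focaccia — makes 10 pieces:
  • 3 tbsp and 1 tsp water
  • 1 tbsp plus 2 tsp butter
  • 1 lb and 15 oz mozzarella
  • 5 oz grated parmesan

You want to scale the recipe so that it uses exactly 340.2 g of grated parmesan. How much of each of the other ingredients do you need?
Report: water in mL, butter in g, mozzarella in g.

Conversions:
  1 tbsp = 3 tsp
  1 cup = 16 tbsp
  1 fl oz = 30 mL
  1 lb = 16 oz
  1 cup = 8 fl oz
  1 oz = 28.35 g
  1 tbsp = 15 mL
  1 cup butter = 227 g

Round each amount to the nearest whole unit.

water: 120 mL; butter: 57 g; mozzarella: 2109 g

The original recipe has 141.75 g of grated parmesan, so the scaling factor is 340.2 ÷ 141.75 = 12/5 = 2.4.
water: (3 tbsp + 1 tsp = 10/3 tbsp) × 12/5 × 15 mL/tbsp = 120 mL
butter: (1 tbsp + 2 tsp = 5/3 tbsp) × 12/5 ÷ 16 tbsp/cup × 227 g/cup ≈ 57 g
mozzarella: (1 lb + 15 oz = 1.9375 lb) × 12/5 × 16 oz/lb × 28.35 g/oz ≈ 2109 g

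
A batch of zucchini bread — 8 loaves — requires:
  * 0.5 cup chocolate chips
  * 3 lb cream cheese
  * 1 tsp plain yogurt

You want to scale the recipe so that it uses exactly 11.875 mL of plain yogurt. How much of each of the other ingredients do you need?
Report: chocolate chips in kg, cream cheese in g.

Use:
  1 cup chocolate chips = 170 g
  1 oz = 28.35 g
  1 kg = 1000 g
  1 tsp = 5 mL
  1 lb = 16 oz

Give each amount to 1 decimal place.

chocolate chips: 0.2 kg; cream cheese: 3231.9 g

The original recipe has 5 mL of plain yogurt, so the scaling factor is 11.875 ÷ 5 = 19/8 = 2.375.
chocolate chips: 0.5 cup × 19/8 × 170 g/cup ÷ 1000 g/kg ≈ 0.2 kg
cream cheese: 3 lb × 19/8 × 16 oz/lb × 28.35 g/oz = 3231.9 g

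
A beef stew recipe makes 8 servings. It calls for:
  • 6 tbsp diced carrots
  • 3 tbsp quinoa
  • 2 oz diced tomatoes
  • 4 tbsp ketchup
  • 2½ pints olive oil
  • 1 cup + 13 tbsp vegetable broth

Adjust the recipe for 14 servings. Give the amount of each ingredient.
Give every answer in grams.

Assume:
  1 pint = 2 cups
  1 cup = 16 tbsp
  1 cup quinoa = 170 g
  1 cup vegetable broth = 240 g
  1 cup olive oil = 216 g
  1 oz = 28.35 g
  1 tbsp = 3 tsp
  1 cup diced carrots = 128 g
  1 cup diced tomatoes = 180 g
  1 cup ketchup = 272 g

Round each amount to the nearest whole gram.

diced carrots: 84 g; quinoa: 56 g; diced tomatoes: 99 g; ketchup: 119 g; olive oil: 1890 g; vegetable broth: 761 g

Scaling factor: 14/8 = 7/4 = 1.75.
diced carrots: 6 tbsp × 7/4 ÷ 16 tbsp/cup × 128 g/cup = 84 g
quinoa: 3 tbsp × 7/4 ÷ 16 tbsp/cup × 170 g/cup ≈ 56 g
diced tomatoes: 2 oz × 7/4 × 28.35 g/oz ≈ 99 g
ketchup: 4 tbsp × 7/4 ÷ 16 tbsp/cup × 272 g/cup = 119 g
olive oil: 2.5 pint × 7/4 × 2 cup/pint × 216 g/cup = 1890 g
vegetable broth: (1 cup + 13 tbsp = 1.8125 cup) × 7/4 × 240 g/cup ≈ 761 g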